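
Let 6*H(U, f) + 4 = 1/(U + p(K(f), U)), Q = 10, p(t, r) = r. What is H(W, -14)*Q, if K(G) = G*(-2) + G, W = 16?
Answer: -635/96 ≈ -6.6146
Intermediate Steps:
K(G) = -G (K(G) = -2*G + G = -G)
H(U, f) = -2/3 + 1/(12*U) (H(U, f) = -2/3 + 1/(6*(U + U)) = -2/3 + 1/(6*((2*U))) = -2/3 + (1/(2*U))/6 = -2/3 + 1/(12*U))
H(W, -14)*Q = ((1/12)*(1 - 8*16)/16)*10 = ((1/12)*(1/16)*(1 - 128))*10 = ((1/12)*(1/16)*(-127))*10 = -127/192*10 = -635/96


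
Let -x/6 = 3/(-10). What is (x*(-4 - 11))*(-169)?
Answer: 4563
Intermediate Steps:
x = 9/5 (x = -18/(-10) = -18*(-1)/10 = -6*(-3/10) = 9/5 ≈ 1.8000)
(x*(-4 - 11))*(-169) = (9*(-4 - 11)/5)*(-169) = ((9/5)*(-15))*(-169) = -27*(-169) = 4563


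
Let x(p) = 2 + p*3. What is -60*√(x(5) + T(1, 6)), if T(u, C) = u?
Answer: -180*√2 ≈ -254.56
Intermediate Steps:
x(p) = 2 + 3*p
-60*√(x(5) + T(1, 6)) = -60*√((2 + 3*5) + 1) = -60*√((2 + 15) + 1) = -60*√(17 + 1) = -180*√2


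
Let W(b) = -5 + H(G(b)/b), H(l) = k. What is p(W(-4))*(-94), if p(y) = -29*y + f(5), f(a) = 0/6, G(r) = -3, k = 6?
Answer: 2726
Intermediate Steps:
H(l) = 6
f(a) = 0 (f(a) = 0*(1/6) = 0)
W(b) = 1 (W(b) = -5 + 6 = 1)
p(y) = -29*y (p(y) = -29*y + 0 = -29*y)
p(W(-4))*(-94) = -29*1*(-94) = -29*(-94) = 2726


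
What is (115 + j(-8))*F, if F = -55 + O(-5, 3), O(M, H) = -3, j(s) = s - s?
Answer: -6670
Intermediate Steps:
j(s) = 0
F = -58 (F = -55 - 3 = -58)
(115 + j(-8))*F = (115 + 0)*(-58) = 115*(-58) = -6670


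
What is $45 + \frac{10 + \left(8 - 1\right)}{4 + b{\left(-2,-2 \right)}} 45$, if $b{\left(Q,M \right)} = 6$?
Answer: $\frac{243}{2} \approx 121.5$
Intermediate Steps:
$45 + \frac{10 + \left(8 - 1\right)}{4 + b{\left(-2,-2 \right)}} 45 = 45 + \frac{10 + \left(8 - 1\right)}{4 + 6} \cdot 45 = 45 + \frac{10 + \left(8 - 1\right)}{10} \cdot 45 = 45 + \left(10 + 7\right) \frac{1}{10} \cdot 45 = 45 + 17 \cdot \frac{1}{10} \cdot 45 = 45 + \frac{17}{10} \cdot 45 = 45 + \frac{153}{2} = \frac{243}{2}$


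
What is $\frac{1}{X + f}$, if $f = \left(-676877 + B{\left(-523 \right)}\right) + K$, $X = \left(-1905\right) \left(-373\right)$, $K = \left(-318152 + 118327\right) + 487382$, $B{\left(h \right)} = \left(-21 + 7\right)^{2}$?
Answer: $\frac{1}{321441} \approx 3.111 \cdot 10^{-6}$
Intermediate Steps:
$B{\left(h \right)} = 196$ ($B{\left(h \right)} = \left(-14\right)^{2} = 196$)
$K = 287557$ ($K = -199825 + 487382 = 287557$)
$X = 710565$
$f = -389124$ ($f = \left(-676877 + 196\right) + 287557 = -676681 + 287557 = -389124$)
$\frac{1}{X + f} = \frac{1}{710565 - 389124} = \frac{1}{321441}$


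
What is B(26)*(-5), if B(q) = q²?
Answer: -3380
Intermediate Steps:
B(26)*(-5) = 26²*(-5) = 676*(-5) = -3380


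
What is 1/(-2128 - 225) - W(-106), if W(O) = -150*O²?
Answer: 3965746199/2353 ≈ 1.6854e+6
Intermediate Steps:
1/(-2128 - 225) - W(-106) = 1/(-2128 - 225) - (-150)*(-106)² = 1/(-2353) - (-150)*11236 = -1/2353 - 1*(-1685400) = -1/2353 + 1685400 = 3965746199/2353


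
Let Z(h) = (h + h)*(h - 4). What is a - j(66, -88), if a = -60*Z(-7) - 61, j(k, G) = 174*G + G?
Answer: 6099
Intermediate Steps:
Z(h) = 2*h*(-4 + h) (Z(h) = (2*h)*(-4 + h) = 2*h*(-4 + h))
j(k, G) = 175*G
a = -9301 (a = -120*(-7)*(-4 - 7) - 61 = -120*(-7)*(-11) - 61 = -60*154 - 61 = -9240 - 61 = -9301)
a - j(66, -88) = -9301 - 175*(-88) = -9301 - 1*(-15400) = -9301 + 15400 = 6099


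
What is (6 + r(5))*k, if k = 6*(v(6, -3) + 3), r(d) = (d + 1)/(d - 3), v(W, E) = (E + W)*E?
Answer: -324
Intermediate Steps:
v(W, E) = E*(E + W)
r(d) = (1 + d)/(-3 + d)
k = -36 (k = 6*(-3*(-3 + 6) + 3) = 6*(-3*3 + 3) = 6*(-9 + 3) = 6*(-6) = -36)
(6 + r(5))*k = (6 + (1 + 5)/(-3 + 5))*(-36) = (6 + 6/2)*(-36) = (6 + (½)*6)*(-36) = (6 + 3)*(-36) = 9*(-36) = -324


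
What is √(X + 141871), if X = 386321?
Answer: 24*√917 ≈ 726.77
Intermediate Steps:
√(X + 141871) = √(386321 + 141871) = √528192 = 24*√917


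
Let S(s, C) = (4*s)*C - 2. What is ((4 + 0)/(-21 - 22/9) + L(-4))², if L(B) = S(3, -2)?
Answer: 30492484/44521 ≈ 684.90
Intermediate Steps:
S(s, C) = -2 + 4*C*s (S(s, C) = 4*C*s - 2 = -2 + 4*C*s)
L(B) = -26 (L(B) = -2 + 4*(-2)*3 = -2 - 24 = -26)
((4 + 0)/(-21 - 22/9) + L(-4))² = ((4 + 0)/(-21 - 22/9) - 26)² = (4/(-21 - 22*⅑) - 26)² = (4/(-21 - 22/9) - 26)² = (4/(-211/9) - 26)² = (4*(-9/211) - 26)² = (-36/211 - 26)² = (-5522/211)² = 30492484/44521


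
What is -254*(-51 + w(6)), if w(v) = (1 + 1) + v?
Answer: 10922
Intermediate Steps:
w(v) = 2 + v
-254*(-51 + w(6)) = -254*(-51 + (2 + 6)) = -254*(-51 + 8) = -254*(-43) = 10922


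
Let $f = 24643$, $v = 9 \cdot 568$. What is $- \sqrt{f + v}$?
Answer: $- \sqrt{29755} \approx -172.5$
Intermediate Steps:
$v = 5112$
$- \sqrt{f + v} = - \sqrt{24643 + 5112} = - \sqrt{29755}$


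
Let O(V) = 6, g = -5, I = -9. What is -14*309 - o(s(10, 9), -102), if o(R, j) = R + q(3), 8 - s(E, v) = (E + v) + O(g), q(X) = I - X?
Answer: -4297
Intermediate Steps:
q(X) = -9 - X
s(E, v) = 2 - E - v (s(E, v) = 8 - ((E + v) + 6) = 8 - (6 + E + v) = 8 + (-6 - E - v) = 2 - E - v)
o(R, j) = -12 + R (o(R, j) = R + (-9 - 1*3) = R + (-9 - 3) = R - 12 = -12 + R)
-14*309 - o(s(10, 9), -102) = -14*309 - (-12 + (2 - 1*10 - 1*9)) = -4326 - (-12 + (2 - 10 - 9)) = -4326 - (-12 - 17) = -4326 - 1*(-29) = -4326 + 29 = -4297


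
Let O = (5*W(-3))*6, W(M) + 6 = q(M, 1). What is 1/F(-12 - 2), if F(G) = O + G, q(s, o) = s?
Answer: -1/284 ≈ -0.0035211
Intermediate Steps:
W(M) = -6 + M
O = -270 (O = (5*(-6 - 3))*6 = (5*(-9))*6 = -45*6 = -270)
F(G) = -270 + G
1/F(-12 - 2) = 1/(-270 + (-12 - 2)) = 1/(-270 - 14) = 1/(-284) = -1/284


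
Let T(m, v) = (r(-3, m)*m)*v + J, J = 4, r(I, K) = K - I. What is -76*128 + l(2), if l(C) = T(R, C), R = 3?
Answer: -9688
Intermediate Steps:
T(m, v) = 4 + m*v*(3 + m) (T(m, v) = ((m - 1*(-3))*m)*v + 4 = ((m + 3)*m)*v + 4 = ((3 + m)*m)*v + 4 = (m*(3 + m))*v + 4 = m*v*(3 + m) + 4 = 4 + m*v*(3 + m))
l(C) = 4 + 18*C (l(C) = 4 + 3*C*(3 + 3) = 4 + 3*C*6 = 4 + 18*C)
-76*128 + l(2) = -76*128 + (4 + 18*2) = -9728 + (4 + 36) = -9728 + 40 = -9688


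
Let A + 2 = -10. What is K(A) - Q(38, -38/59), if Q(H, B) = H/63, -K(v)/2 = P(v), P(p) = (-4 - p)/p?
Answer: 46/63 ≈ 0.73016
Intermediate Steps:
A = -12 (A = -2 - 10 = -12)
P(p) = (-4 - p)/p
K(v) = -2*(-4 - v)/v
Q(H, B) = H/63 (Q(H, B) = H*(1/63) = H/63)
K(A) - Q(38, -38/59) = (2 + 8/(-12)) - 38/63 = (2 + 8*(-1/12)) - 1*38/63 = (2 - ⅔) - 38/63 = 4/3 - 38/63 = 46/63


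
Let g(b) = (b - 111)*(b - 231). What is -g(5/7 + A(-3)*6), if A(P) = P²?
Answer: -486196/49 ≈ -9922.4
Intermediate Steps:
g(b) = (-231 + b)*(-111 + b) (g(b) = (-111 + b)*(-231 + b) = (-231 + b)*(-111 + b))
-g(5/7 + A(-3)*6) = -(25641 + (5/7 + (-3)²*6)² - 342*(5/7 + (-3)²*6)) = -(25641 + (5*(⅐) + 9*6)² - 342*(5*(⅐) + 9*6)) = -(25641 + (5/7 + 54)² - 342*(5/7 + 54)) = -(25641 + (383/7)² - 342*383/7) = -(25641 + 146689/49 - 130986/7) = -1*486196/49 = -486196/49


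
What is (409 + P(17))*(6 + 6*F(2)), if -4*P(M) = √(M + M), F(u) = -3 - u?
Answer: -9816 + 6*√34 ≈ -9781.0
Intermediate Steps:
P(M) = -√2*√M/4 (P(M) = -√(M + M)/4 = -√2*√M/4)
(409 + P(17))*(6 + 6*F(2)) = (409 - √2*√17/4)*(6 + 6*(-3 - 1*2)) = (409 - √34/4)*(6 + 6*(-3 - 2)) = (409 - √34/4)*(6 + 6*(-5)) = (409 - √34/4)*(6 - 30) = (409 - √34/4)*(-24) = -9816 + 6*√34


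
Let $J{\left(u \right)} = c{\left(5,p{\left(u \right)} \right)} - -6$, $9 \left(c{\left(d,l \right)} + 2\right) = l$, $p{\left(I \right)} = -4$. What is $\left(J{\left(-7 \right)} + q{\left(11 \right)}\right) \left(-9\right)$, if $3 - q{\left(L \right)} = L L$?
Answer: $1030$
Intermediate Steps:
$c{\left(d,l \right)} = -2 + \frac{l}{9}$
$q{\left(L \right)} = 3 - L^{2}$ ($q{\left(L \right)} = 3 - L L = 3 - L^{2}$)
$J{\left(u \right)} = \frac{32}{9}$ ($J{\left(u \right)} = \left(-2 + \frac{1}{9} \left(-4\right)\right) - -6 = \left(-2 - \frac{4}{9}\right) + 6 = - \frac{22}{9} + 6 = \frac{32}{9}$)
$\left(J{\left(-7 \right)} + q{\left(11 \right)}\right) \left(-9\right) = \left(\frac{32}{9} + \left(3 - 11^{2}\right)\right) \left(-9\right) = \left(\frac{32}{9} + \left(3 - 121\right)\right) \left(-9\right) = \left(\frac{32}{9} - 118\right) \left(-9\right) = \left(- \frac{1030}{9}\right) \left(-9\right) = 1030$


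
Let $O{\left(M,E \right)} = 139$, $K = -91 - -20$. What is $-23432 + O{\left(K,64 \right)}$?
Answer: $-23293$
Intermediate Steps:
$K = -71$ ($K = -91 + 20 = -71$)
$-23432 + O{\left(K,64 \right)} = -23432 + 139 = -23293$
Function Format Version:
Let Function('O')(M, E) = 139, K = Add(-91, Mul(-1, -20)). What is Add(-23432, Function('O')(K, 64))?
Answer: -23293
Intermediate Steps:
K = -71 (K = Add(-91, 20) = -71)
Add(-23432, Function('O')(K, 64)) = Add(-23432, 139) = -23293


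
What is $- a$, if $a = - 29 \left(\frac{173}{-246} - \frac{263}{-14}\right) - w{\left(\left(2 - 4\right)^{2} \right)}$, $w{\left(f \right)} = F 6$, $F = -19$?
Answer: $\frac{353347}{861} \approx 410.39$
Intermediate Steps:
$w{\left(f \right)} = -114$ ($w{\left(f \right)} = \left(-19\right) 6 = -114$)
$a = - \frac{353347}{861}$ ($a = - 29 \left(\frac{173}{-246} - \frac{263}{-14}\right) - -114 = - 29 \left(173 \left(- \frac{1}{246}\right) - - \frac{263}{14}\right) + 114 = - 29 \left(- \frac{173}{246} + \frac{263}{14}\right) + 114 = \left(-29\right) \frac{15569}{861} + 114 = - \frac{451501}{861} + 114 = - \frac{353347}{861} \approx -410.39$)
$- a = \left(-1\right) \left(- \frac{353347}{861}\right) = \frac{353347}{861}$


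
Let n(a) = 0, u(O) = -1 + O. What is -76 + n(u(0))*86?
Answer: -76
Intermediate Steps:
-76 + n(u(0))*86 = -76 + 0*86 = -76 + 0 = -76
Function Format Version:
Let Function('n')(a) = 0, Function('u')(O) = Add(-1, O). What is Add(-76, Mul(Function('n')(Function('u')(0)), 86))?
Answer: -76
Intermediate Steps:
Add(-76, Mul(Function('n')(Function('u')(0)), 86)) = Add(-76, Mul(0, 86)) = Add(-76, 0) = -76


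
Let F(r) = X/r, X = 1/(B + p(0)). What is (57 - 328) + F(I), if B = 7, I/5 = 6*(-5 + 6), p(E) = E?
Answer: -56909/210 ≈ -271.00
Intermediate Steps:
I = 30 (I = 5*(6*(-5 + 6)) = 5*(6*1) = 5*6 = 30)
X = ⅐ (X = 1/(7 + 0) = 1/7 = ⅐ ≈ 0.14286)
F(r) = 1/(7*r)
(57 - 328) + F(I) = (57 - 328) + (⅐)/30 = -271 + (⅐)*(1/30) = -271 + 1/210 = -56909/210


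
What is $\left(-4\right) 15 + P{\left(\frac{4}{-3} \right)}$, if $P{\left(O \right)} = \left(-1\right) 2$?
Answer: $-62$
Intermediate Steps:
$P{\left(O \right)} = -2$
$\left(-4\right) 15 + P{\left(\frac{4}{-3} \right)} = \left(-4\right) 15 - 2 = -60 - 2 = -62$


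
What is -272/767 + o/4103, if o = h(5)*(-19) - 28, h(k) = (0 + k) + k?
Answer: -1283222/3147001 ≈ -0.40776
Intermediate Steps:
h(k) = 2*k (h(k) = k + k = 2*k)
o = -218 (o = (2*5)*(-19) - 28 = 10*(-19) - 28 = -190 - 28 = -218)
-272/767 + o/4103 = -272/767 - 218/4103 = -1283222/3147001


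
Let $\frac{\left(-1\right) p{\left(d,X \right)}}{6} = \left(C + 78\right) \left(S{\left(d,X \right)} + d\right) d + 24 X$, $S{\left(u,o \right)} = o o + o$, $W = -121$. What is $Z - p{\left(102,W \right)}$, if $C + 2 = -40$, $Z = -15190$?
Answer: $322119290$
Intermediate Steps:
$C = -42$ ($C = -2 - 40 = -42$)
$S{\left(u,o \right)} = o + o^{2}$ ($S{\left(u,o \right)} = o^{2} + o = o + o^{2}$)
$p{\left(d,X \right)} = - 144 X - 6 d \left(36 d + 36 X \left(1 + X\right)\right)$ ($p{\left(d,X \right)} = - 6 \left(\left(-42 + 78\right) \left(X \left(1 + X\right) + d\right) d + 24 X\right) = - 6 \left(36 \left(d + X \left(1 + X\right)\right) d + 24 X\right) = - 6 \left(\left(36 d + 36 X \left(1 + X\right)\right) d + 24 X\right) = - 6 \left(d \left(36 d + 36 X \left(1 + X\right)\right) + 24 X\right) = - 6 \left(24 X + d \left(36 d + 36 X \left(1 + X\right)\right)\right) = - 144 X - 6 d \left(36 d + 36 X \left(1 + X\right)\right)$)
$Z - p{\left(102,W \right)} = -15190 - \left(- 216 \cdot 102^{2} - -17424 - \left(-26136\right) 102 \left(1 - 121\right)\right) = -15190 - \left(\left(-216\right) 10404 + 17424 - \left(-26136\right) 102 \left(-120\right)\right) = -15190 - \left(-2247264 + 17424 - 319904640\right) = -15190 - -322134480 = -15190 + 322134480 = 322119290$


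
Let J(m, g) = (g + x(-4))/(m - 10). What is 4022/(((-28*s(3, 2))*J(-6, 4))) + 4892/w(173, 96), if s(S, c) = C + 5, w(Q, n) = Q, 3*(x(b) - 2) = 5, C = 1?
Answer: 2179224/27853 ≈ 78.240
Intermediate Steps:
x(b) = 11/3 (x(b) = 2 + (⅓)*5 = 2 + 5/3 = 11/3)
J(m, g) = (11/3 + g)/(-10 + m) (J(m, g) = (g + 11/3)/(m - 10) = (11/3 + g)/(-10 + m))
s(S, c) = 6 (s(S, c) = 1 + 5 = 6)
4022/(((-28*s(3, 2))*J(-6, 4))) + 4892/w(173, 96) = 4022/(((-28*6)*((11/3 + 4)/(-10 - 6)))) + 4892/173 = 4022/((-168*23/((-16)*3))) + 4892*(1/173) = 4022/((-(-21)*23/(2*3))) + 4892/173 = 4022/((-168*(-23/48))) + 4892/173 = 4022/(161/2) + 4892/173 = 4022*(2/161) + 4892/173 = 8044/161 + 4892/173 = 2179224/27853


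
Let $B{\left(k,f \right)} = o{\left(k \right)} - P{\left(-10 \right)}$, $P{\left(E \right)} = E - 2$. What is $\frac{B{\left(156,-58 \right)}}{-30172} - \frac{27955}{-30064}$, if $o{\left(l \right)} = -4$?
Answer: $\frac{210804437}{226772752} \approx 0.92958$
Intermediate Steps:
$P{\left(E \right)} = -2 + E$
$B{\left(k,f \right)} = 8$ ($B{\left(k,f \right)} = -4 - \left(-2 - 10\right) = -4 - -12 = -4 + 12 = 8$)
$\frac{B{\left(156,-58 \right)}}{-30172} - \frac{27955}{-30064} = \frac{8}{-30172} - \frac{27955}{-30064} = 8 \left(- \frac{1}{30172}\right) - - \frac{27955}{30064} = - \frac{2}{7543} + \frac{27955}{30064} = \frac{210804437}{226772752}$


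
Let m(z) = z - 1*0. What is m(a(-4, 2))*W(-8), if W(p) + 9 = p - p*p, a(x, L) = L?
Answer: -162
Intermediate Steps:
m(z) = z (m(z) = z + 0 = z)
W(p) = -9 + p - p**2 (W(p) = -9 + (p - p*p) = -9 + (p - p**2) = -9 + p - p**2)
m(a(-4, 2))*W(-8) = 2*(-9 - 8 - 1*(-8)**2) = 2*(-9 - 8 - 1*64) = 2*(-9 - 8 - 64) = 2*(-81) = -162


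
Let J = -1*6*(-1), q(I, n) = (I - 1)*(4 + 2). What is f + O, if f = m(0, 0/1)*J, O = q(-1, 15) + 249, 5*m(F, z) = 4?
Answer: 1209/5 ≈ 241.80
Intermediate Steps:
m(F, z) = ⅘ (m(F, z) = (⅕)*4 = ⅘)
q(I, n) = -6 + 6*I (q(I, n) = (-1 + I)*6 = -6 + 6*I)
J = 6 (J = -6*(-1) = 6)
O = 237 (O = (-6 + 6*(-1)) + 249 = (-6 - 6) + 249 = -12 + 249 = 237)
f = 24/5 (f = (⅘)*6 = 24/5 ≈ 4.8000)
f + O = 24/5 + 237 = 1209/5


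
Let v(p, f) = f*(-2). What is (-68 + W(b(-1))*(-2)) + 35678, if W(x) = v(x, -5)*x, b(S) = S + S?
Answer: 35650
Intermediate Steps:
v(p, f) = -2*f
b(S) = 2*S
W(x) = 10*x (W(x) = (-2*(-5))*x = 10*x)
(-68 + W(b(-1))*(-2)) + 35678 = (-68 + (10*(2*(-1)))*(-2)) + 35678 = (-68 + (10*(-2))*(-2)) + 35678 = (-68 - 20*(-2)) + 35678 = (-68 + 40) + 35678 = -28 + 35678 = 35650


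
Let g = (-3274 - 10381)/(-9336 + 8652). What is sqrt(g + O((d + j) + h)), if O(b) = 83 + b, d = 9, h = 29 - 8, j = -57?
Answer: sqrt(987221)/114 ≈ 8.7157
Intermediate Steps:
h = 21
g = 13655/684 (g = -13655/(-684) = -13655*(-1/684) = 13655/684 ≈ 19.963)
sqrt(g + O((d + j) + h)) = sqrt(13655/684 + (83 + ((9 - 57) + 21))) = sqrt(13655/684 + (83 + (-48 + 21))) = sqrt(13655/684 + (83 - 27)) = sqrt(13655/684 + 56) = sqrt(51959/684) = sqrt(987221)/114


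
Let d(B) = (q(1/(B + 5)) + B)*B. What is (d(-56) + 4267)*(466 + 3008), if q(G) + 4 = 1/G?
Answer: 36417942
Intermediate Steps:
q(G) = -4 + 1/G
d(B) = B*(1 + 2*B) (d(B) = ((-4 + 1/(1/(B + 5))) + B)*B = ((-4 + 1/(1/(5 + B))) + B)*B = ((-4 + (5 + B)) + B)*B = ((1 + B) + B)*B = (1 + 2*B)*B = B*(1 + 2*B))
(d(-56) + 4267)*(466 + 3008) = (-56*(1 + 2*(-56)) + 4267)*(466 + 3008) = (-56*(1 - 112) + 4267)*3474 = (-56*(-111) + 4267)*3474 = (6216 + 4267)*3474 = 10483*3474 = 36417942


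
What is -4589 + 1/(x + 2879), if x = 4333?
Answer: -33095867/7212 ≈ -4589.0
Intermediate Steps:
-4589 + 1/(x + 2879) = -4589 + 1/(4333 + 2879) = -4589 + 1/7212 = -33095867/7212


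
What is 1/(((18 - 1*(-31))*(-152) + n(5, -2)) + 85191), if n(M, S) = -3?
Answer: 1/77740 ≈ 1.2863e-5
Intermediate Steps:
1/(((18 - 1*(-31))*(-152) + n(5, -2)) + 85191) = 1/(((18 - 1*(-31))*(-152) - 3) + 85191) = 1/(((18 + 31)*(-152) - 3) + 85191) = 1/((49*(-152) - 3) + 85191) = 1/((-7448 - 3) + 85191) = 1/(-7451 + 85191) = 1/77740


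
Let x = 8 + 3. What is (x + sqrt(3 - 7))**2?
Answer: 117 + 44*I ≈ 117.0 + 44.0*I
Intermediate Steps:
x = 11
(x + sqrt(3 - 7))**2 = (11 + sqrt(3 - 7))**2 = (11 + sqrt(-4))**2 = (11 + 2*I)**2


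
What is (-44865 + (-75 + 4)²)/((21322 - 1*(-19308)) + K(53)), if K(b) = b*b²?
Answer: -39824/189507 ≈ -0.21015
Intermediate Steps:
K(b) = b³
(-44865 + (-75 + 4)²)/((21322 - 1*(-19308)) + K(53)) = (-44865 + (-75 + 4)²)/((21322 - 1*(-19308)) + 53³) = (-44865 + (-71)²)/((21322 + 19308) + 148877) = (-44865 + 5041)/(40630 + 148877) = -39824/189507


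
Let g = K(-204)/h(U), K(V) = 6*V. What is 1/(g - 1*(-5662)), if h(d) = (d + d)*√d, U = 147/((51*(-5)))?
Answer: 333064319/2000818591178 + 4460715*I*√85/1000409295589 ≈ 0.00016646 + 4.1109e-5*I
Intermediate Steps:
U = -49/85 (U = 147/(-255) = 147*(-1/255) = -49/85 ≈ -0.57647)
h(d) = 2*d^(3/2) (h(d) = (2*d)*√d = 2*d^(3/2))
g = -52020*I*√85/343 (g = (6*(-204))/((2*(-49/85)^(3/2))) = -1224*85*I*√85/686 = -52020*I*√85/343 ≈ -1398.3*I)
1/(g - 1*(-5662)) = 1/(-52020*I*√85/343 - 1*(-5662)) = 1/(-52020*I*√85/343 + 5662) = 1/(5662 - 52020*I*√85/343)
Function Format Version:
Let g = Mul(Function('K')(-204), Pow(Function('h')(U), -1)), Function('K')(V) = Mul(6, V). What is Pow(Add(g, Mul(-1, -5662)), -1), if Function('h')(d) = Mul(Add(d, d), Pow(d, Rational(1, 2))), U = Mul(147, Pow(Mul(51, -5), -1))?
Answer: Add(Rational(333064319, 2000818591178), Mul(Rational(4460715, 1000409295589), I, Pow(85, Rational(1, 2)))) ≈ Add(0.00016646, Mul(4.1109e-5, I))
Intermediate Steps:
U = Rational(-49, 85) (U = Mul(147, Pow(-255, -1)) = Mul(147, Rational(-1, 255)) = Rational(-49, 85) ≈ -0.57647)
Function('h')(d) = Mul(2, Pow(d, Rational(3, 2))) (Function('h')(d) = Mul(Mul(2, d), Pow(d, Rational(1, 2))) = Mul(2, Pow(d, Rational(3, 2))))
g = Mul(Rational(-52020, 343), I, Pow(85, Rational(1, 2))) (g = Mul(Mul(6, -204), Pow(Mul(2, Pow(Rational(-49, 85), Rational(3, 2))), -1)) = Mul(-1224, Pow(Mul(2, Mul(Rational(-343, 7225), I, Pow(85, Rational(1, 2)))), -1)) = Mul(-1224, Pow(Mul(Rational(-686, 7225), I, Pow(85, Rational(1, 2))), -1)) = Mul(-1224, Mul(Rational(85, 686), I, Pow(85, Rational(1, 2)))) = Mul(Rational(-52020, 343), I, Pow(85, Rational(1, 2))) ≈ Mul(-1398.3, I))
Pow(Add(g, Mul(-1, -5662)), -1) = Pow(Add(Mul(Rational(-52020, 343), I, Pow(85, Rational(1, 2))), Mul(-1, -5662)), -1) = Pow(Add(Mul(Rational(-52020, 343), I, Pow(85, Rational(1, 2))), 5662), -1) = Pow(Add(5662, Mul(Rational(-52020, 343), I, Pow(85, Rational(1, 2)))), -1)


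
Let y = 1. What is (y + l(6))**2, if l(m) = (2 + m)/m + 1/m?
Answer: 25/4 ≈ 6.2500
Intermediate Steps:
l(m) = 1/m + (2 + m)/m (l(m) = (2 + m)/m + 1/m = 1/m + (2 + m)/m)
(y + l(6))**2 = (1 + (3 + 6)/6)**2 = (1 + (1/6)*9)**2 = (1 + 3/2)**2 = (5/2)**2 = 25/4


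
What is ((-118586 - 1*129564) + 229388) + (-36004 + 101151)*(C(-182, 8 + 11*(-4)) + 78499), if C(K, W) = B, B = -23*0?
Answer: 5113955591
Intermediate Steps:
B = 0
C(K, W) = 0
((-118586 - 1*129564) + 229388) + (-36004 + 101151)*(C(-182, 8 + 11*(-4)) + 78499) = ((-118586 - 1*129564) + 229388) + (-36004 + 101151)*(0 + 78499) = ((-118586 - 129564) + 229388) + 65147*78499 = (-248150 + 229388) + 5113974353 = -18762 + 5113974353 = 5113955591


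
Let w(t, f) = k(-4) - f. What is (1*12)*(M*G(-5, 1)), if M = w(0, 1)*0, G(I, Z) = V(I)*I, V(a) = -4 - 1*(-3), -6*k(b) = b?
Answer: 0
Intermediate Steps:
k(b) = -b/6
V(a) = -1 (V(a) = -4 + 3 = -1)
w(t, f) = ⅔ - f (w(t, f) = -⅙*(-4) - f = ⅔ - f)
G(I, Z) = -I
M = 0 (M = (⅔ - 1*1)*0 = (⅔ - 1)*0 = -⅓*0 = 0)
(1*12)*(M*G(-5, 1)) = (1*12)*(0*(-1*(-5))) = 12*(0*5) = 12*0 = 0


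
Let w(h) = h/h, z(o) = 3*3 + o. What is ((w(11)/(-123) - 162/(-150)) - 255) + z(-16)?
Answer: -802354/3075 ≈ -260.93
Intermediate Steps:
z(o) = 9 + o
w(h) = 1
((w(11)/(-123) - 162/(-150)) - 255) + z(-16) = ((1/(-123) - 162/(-150)) - 255) + (9 - 16) = ((1*(-1/123) - 162*(-1/150)) - 255) - 7 = ((-1/123 + 27/25) - 255) - 7 = (3296/3075 - 255) - 7 = -780829/3075 - 7 = -802354/3075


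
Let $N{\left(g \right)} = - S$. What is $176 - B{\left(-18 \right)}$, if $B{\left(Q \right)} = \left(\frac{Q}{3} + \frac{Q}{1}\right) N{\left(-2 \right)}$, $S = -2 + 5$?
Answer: $104$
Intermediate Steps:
$S = 3$
$N{\left(g \right)} = -3$ ($N{\left(g \right)} = \left(-1\right) 3 = -3$)
$B{\left(Q \right)} = - 4 Q$ ($B{\left(Q \right)} = \left(\frac{Q}{3} + \frac{Q}{1}\right) \left(-3\right) = \left(Q \frac{1}{3} + Q 1\right) \left(-3\right) = \left(\frac{Q}{3} + Q\right) \left(-3\right) = \frac{4 Q}{3} \left(-3\right) = - 4 Q$)
$176 - B{\left(-18 \right)} = 176 - \left(-4\right) \left(-18\right) = 176 - 72 = 104$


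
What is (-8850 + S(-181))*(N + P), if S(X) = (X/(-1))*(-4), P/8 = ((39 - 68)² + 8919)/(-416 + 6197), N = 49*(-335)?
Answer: 907778293090/5781 ≈ 1.5703e+8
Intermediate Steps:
N = -16415
P = 78080/5781 (P = 8*(((39 - 68)² + 8919)/(-416 + 6197)) = 8*(((-29)² + 8919)/5781) = 8*((841 + 8919)*(1/5781)) = 8*(9760*(1/5781)) = 8*(9760/5781) = 78080/5781 ≈ 13.506)
S(X) = 4*X (S(X) = (X*(-1))*(-4) = -X*(-4) = 4*X)
(-8850 + S(-181))*(N + P) = (-8850 + 4*(-181))*(-16415 + 78080/5781) = (-8850 - 724)*(-94817035/5781) = -9574*(-94817035/5781) = 907778293090/5781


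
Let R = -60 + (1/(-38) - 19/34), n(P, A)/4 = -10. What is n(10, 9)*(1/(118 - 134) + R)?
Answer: 1567135/646 ≈ 2425.9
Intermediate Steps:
n(P, A) = -40 (n(P, A) = 4*(-10) = -40)
R = -19569/323 (R = -60 + (1*(-1/38) - 19*1/34) = -60 + (-1/38 - 19/34) = -60 - 189/323 = -19569/323 ≈ -60.585)
n(10, 9)*(1/(118 - 134) + R) = -40*(1/(118 - 134) - 19569/323) = -40*(1/(-16) - 19569/323) = -40*(-1/16 - 19569/323) = -40*(-313427/5168) = 1567135/646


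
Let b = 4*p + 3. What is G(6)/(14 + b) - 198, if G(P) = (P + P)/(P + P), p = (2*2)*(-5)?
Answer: -12475/63 ≈ -198.02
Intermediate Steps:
p = -20 (p = 4*(-5) = -20)
b = -77 (b = 4*(-20) + 3 = -80 + 3 = -77)
G(P) = 1 (G(P) = (2*P)/((2*P)) = (2*P)*(1/(2*P)) = 1)
G(6)/(14 + b) - 198 = 1/(14 - 77) - 198 = 1/(-63) - 198 = -1/63*1 - 198 = -1/63 - 198 = -12475/63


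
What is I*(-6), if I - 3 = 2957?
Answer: -17760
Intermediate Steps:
I = 2960 (I = 3 + 2957 = 2960)
I*(-6) = 2960*(-6) = -17760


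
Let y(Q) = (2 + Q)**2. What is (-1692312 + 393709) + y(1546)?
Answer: 1097701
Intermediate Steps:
(-1692312 + 393709) + y(1546) = (-1692312 + 393709) + (2 + 1546)**2 = -1298603 + 1548**2 = -1298603 + 2396304 = 1097701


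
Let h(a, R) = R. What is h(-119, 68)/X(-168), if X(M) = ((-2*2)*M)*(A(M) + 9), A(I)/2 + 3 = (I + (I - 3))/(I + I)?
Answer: 17/843 ≈ 0.020166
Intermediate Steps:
A(I) = -6 + (-3 + 2*I)/I (A(I) = -6 + 2*((I + (I - 3))/(I + I)) = -6 + 2*((I + (-3 + I))/((2*I))) = -6 + 2*((-3 + 2*I)*(1/(2*I))) = -6 + 2*((-3 + 2*I)/(2*I)) = -6 + (-3 + 2*I)/I)
X(M) = -4*M*(5 - 3/M) (X(M) = ((-2*2)*M)*((-4 - 3/M) + 9) = (-4*M)*(5 - 3/M) = -4*M*(5 - 3/M))
h(-119, 68)/X(-168) = 68/(12 - 20*(-168)) = 68/(12 + 3360) = 68/3372 = 68*(1/3372) = 17/843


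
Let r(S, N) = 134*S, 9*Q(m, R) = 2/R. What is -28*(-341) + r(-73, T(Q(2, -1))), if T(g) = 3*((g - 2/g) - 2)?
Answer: -234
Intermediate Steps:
Q(m, R) = 2/(9*R) (Q(m, R) = (2/R)/9 = 2/(9*R))
T(g) = -6 - 6/g + 3*g (T(g) = 3*(-2 + g - 2/g) = -6 - 6/g + 3*g)
-28*(-341) + r(-73, T(Q(2, -1))) = -28*(-341) + 134*(-73) = 9548 - 9782 = -234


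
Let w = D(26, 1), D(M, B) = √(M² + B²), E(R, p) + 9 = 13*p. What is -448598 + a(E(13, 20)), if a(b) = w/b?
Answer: -448598 + √677/251 ≈ -4.4860e+5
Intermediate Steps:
E(R, p) = -9 + 13*p
D(M, B) = √(B² + M²)
w = √677 (w = √(1² + 26²) = √(1 + 676) = √677 ≈ 26.019)
a(b) = √677/b
-448598 + a(E(13, 20)) = -448598 + √677/(-9 + 13*20) = -448598 + √677/(-9 + 260) = -448598 + √677/251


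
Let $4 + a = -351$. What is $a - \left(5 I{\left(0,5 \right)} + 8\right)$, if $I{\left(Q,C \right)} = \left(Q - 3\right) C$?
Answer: $-288$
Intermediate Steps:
$I{\left(Q,C \right)} = C \left(-3 + Q\right)$ ($I{\left(Q,C \right)} = \left(-3 + Q\right) C = C \left(-3 + Q\right)$)
$a = -355$ ($a = -4 - 351 = -355$)
$a - \left(5 I{\left(0,5 \right)} + 8\right) = -355 - \left(5 \cdot 5 \left(-3 + 0\right) + 8\right) = -355 - \left(5 \cdot 5 \left(-3\right) + 8\right) = -355 - \left(5 \left(-15\right) + 8\right) = -355 - \left(-75 + 8\right) = -355 - -67 = -355 + 67 = -288$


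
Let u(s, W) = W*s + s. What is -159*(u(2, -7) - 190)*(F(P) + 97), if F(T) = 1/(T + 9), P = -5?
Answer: 6246951/2 ≈ 3.1235e+6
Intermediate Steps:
u(s, W) = s + W*s
F(T) = 1/(9 + T)
-159*(u(2, -7) - 190)*(F(P) + 97) = -159*(2*(1 - 7) - 190)*(1/(9 - 5) + 97) = -159*(2*(-6) - 190)*(1/4 + 97) = -159*(-12 - 190)*(¼ + 97) = -(-32118)*389/4 = -159*(-39289/2) = 6246951/2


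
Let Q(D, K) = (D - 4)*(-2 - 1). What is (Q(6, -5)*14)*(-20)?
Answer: 1680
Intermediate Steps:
Q(D, K) = 12 - 3*D (Q(D, K) = (-4 + D)*(-3) = 12 - 3*D)
(Q(6, -5)*14)*(-20) = ((12 - 3*6)*14)*(-20) = ((12 - 18)*14)*(-20) = -6*14*(-20) = -84*(-20) = 1680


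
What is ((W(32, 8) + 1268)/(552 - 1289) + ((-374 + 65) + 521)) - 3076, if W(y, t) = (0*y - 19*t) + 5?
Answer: -2111889/737 ≈ -2865.5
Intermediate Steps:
W(y, t) = 5 - 19*t (W(y, t) = (0 - 19*t) + 5 = -19*t + 5 = 5 - 19*t)
((W(32, 8) + 1268)/(552 - 1289) + ((-374 + 65) + 521)) - 3076 = (((5 - 19*8) + 1268)/(552 - 1289) + ((-374 + 65) + 521)) - 3076 = (((5 - 152) + 1268)/(-737) + (-309 + 521)) - 3076 = ((-147 + 1268)*(-1/737) + 212) - 3076 = (1121*(-1/737) + 212) - 3076 = (-1121/737 + 212) - 3076 = 155123/737 - 3076 = -2111889/737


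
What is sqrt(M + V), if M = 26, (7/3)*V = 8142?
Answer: 4*sqrt(10766)/7 ≈ 59.291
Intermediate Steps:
V = 24426/7 (V = (3/7)*8142 = 24426/7 ≈ 3489.4)
sqrt(M + V) = sqrt(26 + 24426/7) = sqrt(24608/7) = 4*sqrt(10766)/7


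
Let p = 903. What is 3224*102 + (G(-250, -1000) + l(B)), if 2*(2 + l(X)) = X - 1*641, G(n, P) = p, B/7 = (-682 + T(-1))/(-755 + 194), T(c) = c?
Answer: 184811779/561 ≈ 3.2943e+5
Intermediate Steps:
B = 4781/561 (B = 7*((-682 - 1)/(-755 + 194)) = 7*(-683/(-561)) = 7*(-683*(-1/561)) = 7*(683/561) = 4781/561 ≈ 8.5223)
G(n, P) = 903
l(X) = -645/2 + X/2 (l(X) = -2 + (X - 1*641)/2 = -2 + (X - 641)/2 = -2 + (-641 + X)/2 = -2 + (-641/2 + X/2) = -645/2 + X/2)
3224*102 + (G(-250, -1000) + l(B)) = 3224*102 + (903 + (-645/2 + (½)*(4781/561))) = 328848 + (903 + (-645/2 + 4781/1122)) = 328848 + (903 - 178532/561) = 328848 + 328051/561 = 184811779/561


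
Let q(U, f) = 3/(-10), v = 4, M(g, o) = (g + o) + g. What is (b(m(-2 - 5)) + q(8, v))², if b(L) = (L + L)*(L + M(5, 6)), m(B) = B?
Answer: 1595169/100 ≈ 15952.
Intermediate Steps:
M(g, o) = o + 2*g
q(U, f) = -3/10 (q(U, f) = 3*(-⅒) = -3/10)
b(L) = 2*L*(16 + L) (b(L) = (L + L)*(L + (6 + 2*5)) = (2*L)*(L + (6 + 10)) = (2*L)*(L + 16) = (2*L)*(16 + L) = 2*L*(16 + L))
(b(m(-2 - 5)) + q(8, v))² = (2*(-2 - 5)*(16 + (-2 - 5)) - 3/10)² = (2*(-7)*(16 - 7) - 3/10)² = (2*(-7)*9 - 3/10)² = (-126 - 3/10)² = (-1263/10)² = 1595169/100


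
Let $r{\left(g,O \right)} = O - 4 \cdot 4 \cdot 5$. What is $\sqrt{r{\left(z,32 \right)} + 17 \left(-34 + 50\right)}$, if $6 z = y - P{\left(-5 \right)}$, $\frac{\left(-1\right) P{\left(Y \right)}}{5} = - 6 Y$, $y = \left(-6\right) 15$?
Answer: $4 \sqrt{14} \approx 14.967$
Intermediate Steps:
$y = -90$
$P{\left(Y \right)} = 30 Y$ ($P{\left(Y \right)} = - 5 \left(- 6 Y\right) = 30 Y$)
$z = 10$ ($z = \frac{-90 - 30 \left(-5\right)}{6} = \frac{-90 - -150}{6} = \frac{-90 + 150}{6} = \frac{1}{6} \cdot 60 = 10$)
$r{\left(g,O \right)} = -80 + O$ ($r{\left(g,O \right)} = O - 80 = -80 + O$)
$\sqrt{r{\left(z,32 \right)} + 17 \left(-34 + 50\right)} = \sqrt{\left(-80 + 32\right) + 17 \left(-34 + 50\right)} = \sqrt{-48 + 17 \cdot 16} = \sqrt{-48 + 272} = \sqrt{224} = 4 \sqrt{14}$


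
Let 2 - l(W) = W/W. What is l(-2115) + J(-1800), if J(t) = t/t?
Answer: 2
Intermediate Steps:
J(t) = 1
l(W) = 1 (l(W) = 2 - W/W = 2 - 1*1 = 2 - 1 = 1)
l(-2115) + J(-1800) = 1 + 1 = 2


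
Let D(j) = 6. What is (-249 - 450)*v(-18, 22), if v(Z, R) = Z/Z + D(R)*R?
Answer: -92967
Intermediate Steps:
v(Z, R) = 1 + 6*R (v(Z, R) = Z/Z + 6*R = 1 + 6*R)
(-249 - 450)*v(-18, 22) = (-249 - 450)*(1 + 6*22) = -699*(1 + 132) = -699*133 = -92967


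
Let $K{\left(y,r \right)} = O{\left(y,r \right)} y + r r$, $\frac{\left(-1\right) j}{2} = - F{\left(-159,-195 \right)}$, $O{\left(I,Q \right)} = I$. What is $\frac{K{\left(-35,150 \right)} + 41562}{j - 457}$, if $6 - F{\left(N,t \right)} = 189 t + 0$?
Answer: $\frac{65287}{73265} \approx 0.89111$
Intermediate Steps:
$F{\left(N,t \right)} = 6 - 189 t$ ($F{\left(N,t \right)} = 6 - \left(189 t + 0\right) = 6 - 189 t$)
$j = 73722$ ($j = - 2 \left(- (6 - -36855)\right) = - 2 \left(- (6 + 36855)\right) = - 2 \left(\left(-1\right) 36861\right) = \left(-2\right) \left(-36861\right) = 73722$)
$K{\left(y,r \right)} = r^{2} + y^{2}$ ($K{\left(y,r \right)} = y y + r r = y^{2} + r^{2} = r^{2} + y^{2}$)
$\frac{K{\left(-35,150 \right)} + 41562}{j - 457} = \frac{\left(150^{2} + \left(-35\right)^{2}\right) + 41562}{73722 - 457} = \frac{\left(22500 + 1225\right) + 41562}{73265} = \left(23725 + 41562\right) \frac{1}{73265} = 65287 \cdot \frac{1}{73265} = \frac{65287}{73265}$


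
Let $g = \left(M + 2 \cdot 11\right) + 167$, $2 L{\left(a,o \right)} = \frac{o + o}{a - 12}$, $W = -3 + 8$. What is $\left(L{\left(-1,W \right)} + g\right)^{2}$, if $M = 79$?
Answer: $\frac{12103441}{169} \approx 71618.0$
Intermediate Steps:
$W = 5$
$L{\left(a,o \right)} = \frac{o}{-12 + a}$ ($L{\left(a,o \right)} = \frac{\left(o + o\right) \frac{1}{a - 12}}{2} = \frac{2 o \frac{1}{-12 + a}}{2} = \frac{o}{-12 + a}$)
$g = 268$ ($g = \left(79 + 2 \cdot 11\right) + 167 = \left(79 + 22\right) + 167 = 101 + 167 = 268$)
$\left(L{\left(-1,W \right)} + g\right)^{2} = \left(\frac{5}{-12 - 1} + 268\right)^{2} = \left(\frac{5}{-13} + 268\right)^{2} = \left(5 \left(- \frac{1}{13}\right) + 268\right)^{2} = \left(- \frac{5}{13} + 268\right)^{2} = \left(\frac{3479}{13}\right)^{2} = \frac{12103441}{169}$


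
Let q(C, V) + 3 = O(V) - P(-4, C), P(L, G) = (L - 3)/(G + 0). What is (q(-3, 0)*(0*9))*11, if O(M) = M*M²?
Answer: 0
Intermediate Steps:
P(L, G) = (-3 + L)/G
O(M) = M³
q(C, V) = -3 + V³ + 7/C (q(C, V) = -3 + (V³ - (-3 - 4)/C) = -3 + (V³ - (-7)/C) = -3 + (V³ + 7/C) = -3 + V³ + 7/C)
(q(-3, 0)*(0*9))*11 = ((-3 + 0³ + 7/(-3))*(0*9))*11 = ((-3 + 0 + 7*(-⅓))*0)*11 = ((-3 + 0 - 7/3)*0)*11 = -16/3*0*11 = 0*11 = 0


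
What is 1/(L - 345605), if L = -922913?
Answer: -1/1268518 ≈ -7.8832e-7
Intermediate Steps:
1/(L - 345605) = 1/(-922913 - 345605) = 1/(-1268518) = -1/1268518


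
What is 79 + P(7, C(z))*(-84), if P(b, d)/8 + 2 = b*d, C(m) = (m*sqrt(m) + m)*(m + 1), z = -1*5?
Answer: -92657 - 94080*I*sqrt(5) ≈ -92657.0 - 2.1037e+5*I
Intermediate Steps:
z = -5
C(m) = (1 + m)*(m + m**(3/2)) (C(m) = (m**(3/2) + m)*(1 + m) = (m + m**(3/2))*(1 + m) = (1 + m)*(m + m**(3/2)))
P(b, d) = -16 + 8*b*d (P(b, d) = -16 + 8*(b*d) = -16 + 8*b*d)
79 + P(7, C(z))*(-84) = 79 + (-16 + 8*7*(-5 + (-5)**2 + (-5)**(3/2) + (-5)**(5/2)))*(-84) = 79 + (-16 + 8*7*(-5 + 25 - 5*I*sqrt(5) + 25*I*sqrt(5)))*(-84) = 79 + (-16 + 8*7*(20 + 20*I*sqrt(5)))*(-84) = 79 + (-16 + (1120 + 1120*I*sqrt(5)))*(-84) = 79 + (1104 + 1120*I*sqrt(5))*(-84) = 79 + (-92736 - 94080*I*sqrt(5)) = -92657 - 94080*I*sqrt(5)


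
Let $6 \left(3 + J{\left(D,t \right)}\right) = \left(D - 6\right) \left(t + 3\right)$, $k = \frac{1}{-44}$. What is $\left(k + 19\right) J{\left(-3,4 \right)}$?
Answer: $- \frac{22545}{88} \approx -256.19$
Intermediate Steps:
$k = - \frac{1}{44} \approx -0.022727$
$J{\left(D,t \right)} = -3 + \frac{\left(-6 + D\right) \left(3 + t\right)}{6}$ ($J{\left(D,t \right)} = -3 + \frac{\left(D - 6\right) \left(t + 3\right)}{6} = -3 + \frac{\left(-6 + D\right) \left(3 + t\right)}{6}$)
$\left(k + 19\right) J{\left(-3,4 \right)} = \left(- \frac{1}{44} + 19\right) \left(-6 + \frac{1}{2} \left(-3\right) - 4 + \frac{1}{6} \left(-3\right) 4\right) = \frac{835 \left(-6 - \frac{3}{2} - 4 - 2\right)}{44} = \frac{835}{44} \left(- \frac{27}{2}\right) = - \frac{22545}{88}$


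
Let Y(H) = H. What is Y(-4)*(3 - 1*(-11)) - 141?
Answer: -197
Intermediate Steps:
Y(-4)*(3 - 1*(-11)) - 141 = -4*(3 - 1*(-11)) - 141 = -4*(3 + 11) - 141 = -4*14 - 141 = -56 - 141 = -197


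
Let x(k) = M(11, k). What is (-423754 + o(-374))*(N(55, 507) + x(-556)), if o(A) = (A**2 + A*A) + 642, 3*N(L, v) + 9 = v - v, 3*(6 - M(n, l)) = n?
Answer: 286720/3 ≈ 95573.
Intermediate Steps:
M(n, l) = 6 - n/3
N(L, v) = -3 (N(L, v) = -3 + (v - v)/3 = -3 + (1/3)*0 = -3 + 0 = -3)
x(k) = 7/3 (x(k) = 6 - 1/3*11 = 6 - 11/3 = 7/3)
o(A) = 642 + 2*A**2 (o(A) = (A**2 + A**2) + 642 = 2*A**2 + 642 = 642 + 2*A**2)
(-423754 + o(-374))*(N(55, 507) + x(-556)) = (-423754 + (642 + 2*(-374)**2))*(-3 + 7/3) = (-423754 + (642 + 2*139876))*(-2/3) = (-423754 + (642 + 279752))*(-2/3) = (-423754 + 280394)*(-2/3) = -143360*(-2/3) = 286720/3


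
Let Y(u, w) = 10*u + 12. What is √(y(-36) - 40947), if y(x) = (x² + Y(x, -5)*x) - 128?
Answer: I*√27251 ≈ 165.08*I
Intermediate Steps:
Y(u, w) = 12 + 10*u
y(x) = -128 + x² + x*(12 + 10*x) (y(x) = (x² + (12 + 10*x)*x) - 128 = (x² + x*(12 + 10*x)) - 128 = -128 + x² + x*(12 + 10*x))
√(y(-36) - 40947) = √((-128 + 11*(-36)² + 12*(-36)) - 40947) = √((-128 + 11*1296 - 432) - 40947) = √((-128 + 14256 - 432) - 40947) = √(13696 - 40947) = √(-27251) = I*√27251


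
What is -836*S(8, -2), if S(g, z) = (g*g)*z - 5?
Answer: 111188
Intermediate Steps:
S(g, z) = -5 + z*g² (S(g, z) = g²*z - 5 = z*g² - 5 = -5 + z*g²)
-836*S(8, -2) = -836*(-5 - 2*8²) = -836*(-5 - 2*64) = -836*(-5 - 128) = -836*(-133) = 111188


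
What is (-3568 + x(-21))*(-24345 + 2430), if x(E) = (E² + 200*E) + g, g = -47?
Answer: 161601210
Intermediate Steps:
x(E) = -47 + E² + 200*E (x(E) = (E² + 200*E) - 47 = -47 + E² + 200*E)
(-3568 + x(-21))*(-24345 + 2430) = (-3568 + (-47 + (-21)² + 200*(-21)))*(-24345 + 2430) = (-3568 + (-47 + 441 - 4200))*(-21915) = (-3568 - 3806)*(-21915) = -7374*(-21915) = 161601210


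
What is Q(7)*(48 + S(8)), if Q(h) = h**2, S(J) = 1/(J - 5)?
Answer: 7105/3 ≈ 2368.3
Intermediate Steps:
S(J) = 1/(-5 + J)
Q(7)*(48 + S(8)) = 7**2*(48 + 1/(-5 + 8)) = 49*(48 + 1/3) = 49*(145/3) = 7105/3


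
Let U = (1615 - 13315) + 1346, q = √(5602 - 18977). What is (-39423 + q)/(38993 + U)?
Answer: -39423/28639 + 5*I*√535/28639 ≈ -1.3765 + 0.0040382*I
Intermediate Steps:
q = 5*I*√535 (q = √(-13375) = 5*I*√535 ≈ 115.65*I)
U = -10354 (U = -11700 + 1346 = -10354)
(-39423 + q)/(38993 + U) = (-39423 + 5*I*√535)/(38993 - 10354) = (-39423 + 5*I*√535)/28639 = (-39423 + 5*I*√535)*(1/28639) = -39423/28639 + 5*I*√535/28639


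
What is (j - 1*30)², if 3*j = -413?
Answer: 253009/9 ≈ 28112.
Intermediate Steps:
j = -413/3 (j = (⅓)*(-413) = -413/3 ≈ -137.67)
(j - 1*30)² = (-413/3 - 1*30)² = (-413/3 - 30)² = (-503/3)² = 253009/9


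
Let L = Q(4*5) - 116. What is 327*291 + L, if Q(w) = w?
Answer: 95061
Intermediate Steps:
L = -96 (L = 4*5 - 116 = 20 - 116 = -96)
327*291 + L = 327*291 - 96 = 95157 - 96 = 95061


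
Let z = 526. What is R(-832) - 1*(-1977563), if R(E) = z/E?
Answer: 822665945/416 ≈ 1.9776e+6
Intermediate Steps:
R(E) = 526/E
R(-832) - 1*(-1977563) = 526/(-832) - 1*(-1977563) = 526*(-1/832) + 1977563 = -263/416 + 1977563 = 822665945/416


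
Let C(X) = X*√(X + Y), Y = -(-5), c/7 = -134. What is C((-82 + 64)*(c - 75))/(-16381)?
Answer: -18234*√18239/16381 ≈ -150.33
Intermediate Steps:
c = -938 (c = 7*(-134) = -938)
Y = 5 (Y = -1*(-5) = 5)
C(X) = X*√(5 + X) (C(X) = X*√(X + 5) = X*√(5 + X))
C((-82 + 64)*(c - 75))/(-16381) = (((-82 + 64)*(-938 - 75))*√(5 + (-82 + 64)*(-938 - 75)))/(-16381) = ((-18*(-1013))*√(5 - 18*(-1013)))*(-1/16381) = (18234*√(5 + 18234))*(-1/16381) = (18234*√18239)*(-1/16381) = -18234*√18239/16381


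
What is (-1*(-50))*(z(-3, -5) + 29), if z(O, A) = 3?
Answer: 1600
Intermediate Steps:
(-1*(-50))*(z(-3, -5) + 29) = (-1*(-50))*(3 + 29) = 50*32 = 1600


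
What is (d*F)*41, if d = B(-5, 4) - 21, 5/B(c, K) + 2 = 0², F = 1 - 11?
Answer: 9635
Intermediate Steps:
F = -10
B(c, K) = -5/2 (B(c, K) = 5/(-2 + 0²) = 5/(-2 + 0) = 5/(-2) = 5*(-½) = -5/2)
d = -47/2 (d = -5/2 - 21 = -47/2 ≈ -23.500)
(d*F)*41 = -47/2*(-10)*41 = 235*41 = 9635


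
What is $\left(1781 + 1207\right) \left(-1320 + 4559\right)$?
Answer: $9678132$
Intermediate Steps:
$\left(1781 + 1207\right) \left(-1320 + 4559\right) = 2988 \cdot 3239 = 9678132$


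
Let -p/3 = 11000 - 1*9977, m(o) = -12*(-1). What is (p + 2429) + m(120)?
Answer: -628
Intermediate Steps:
m(o) = 12
p = -3069 (p = -3*(11000 - 1*9977) = -3*(11000 - 9977) = -3*1023 = -3069)
(p + 2429) + m(120) = (-3069 + 2429) + 12 = -640 + 12 = -628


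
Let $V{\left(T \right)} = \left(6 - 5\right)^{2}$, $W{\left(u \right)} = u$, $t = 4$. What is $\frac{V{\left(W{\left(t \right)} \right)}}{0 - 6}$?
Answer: $- \frac{1}{6} \approx -0.16667$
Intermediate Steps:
$V{\left(T \right)} = 1$ ($V{\left(T \right)} = 1^{2} = 1$)
$\frac{V{\left(W{\left(t \right)} \right)}}{0 - 6} = \frac{1}{0 - 6} \cdot 1 = \frac{1}{-6} \cdot 1 = \left(- \frac{1}{6}\right) 1 = - \frac{1}{6}$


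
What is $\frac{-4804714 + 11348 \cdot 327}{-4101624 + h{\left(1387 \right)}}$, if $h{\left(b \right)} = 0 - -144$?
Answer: $\frac{546959}{2050740} \approx 0.26671$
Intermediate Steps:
$h{\left(b \right)} = 144$ ($h{\left(b \right)} = 0 + 144 = 144$)
$\frac{-4804714 + 11348 \cdot 327}{-4101624 + h{\left(1387 \right)}} = \frac{-4804714 + 11348 \cdot 327}{-4101624 + 144} = \frac{-4804714 + 3710796}{-4101480} = \left(-1093918\right) \left(- \frac{1}{4101480}\right) = \frac{546959}{2050740}$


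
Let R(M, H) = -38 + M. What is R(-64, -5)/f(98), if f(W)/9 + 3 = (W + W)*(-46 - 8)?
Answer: 34/31761 ≈ 0.0010705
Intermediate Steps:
f(W) = -27 - 972*W (f(W) = -27 + 9*((W + W)*(-46 - 8)) = -27 + 9*((2*W)*(-54)) = -27 + 9*(-108*W) = -27 - 972*W)
R(-64, -5)/f(98) = (-38 - 64)/(-27 - 972*98) = -102/(-27 - 95256) = -102/(-95283) = -102*(-1/95283) = 34/31761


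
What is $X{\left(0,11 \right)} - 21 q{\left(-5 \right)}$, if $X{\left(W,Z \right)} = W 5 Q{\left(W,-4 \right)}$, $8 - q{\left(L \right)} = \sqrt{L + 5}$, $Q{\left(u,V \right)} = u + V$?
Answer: $-168$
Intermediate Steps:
$Q{\left(u,V \right)} = V + u$
$q{\left(L \right)} = 8 - \sqrt{5 + L}$ ($q{\left(L \right)} = 8 - \sqrt{L + 5} = 8 - \sqrt{5 + L}$)
$X{\left(W,Z \right)} = 5 W \left(-4 + W\right)$ ($X{\left(W,Z \right)} = W 5 \left(-4 + W\right) = 5 W \left(-4 + W\right)$)
$X{\left(0,11 \right)} - 21 q{\left(-5 \right)} = 5 \cdot 0 \left(-4 + 0\right) - 21 \left(8 - \sqrt{5 - 5}\right) = 5 \cdot 0 \left(-4\right) - 21 \left(8 - \sqrt{0}\right) = 0 - 21 \left(8 - 0\right) = 0 - 21 \left(8 + 0\right) = 0 - 168 = -168$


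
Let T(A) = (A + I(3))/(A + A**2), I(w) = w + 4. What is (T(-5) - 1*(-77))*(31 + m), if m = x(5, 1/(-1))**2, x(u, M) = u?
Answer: 21588/5 ≈ 4317.6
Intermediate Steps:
m = 25 (m = 5**2 = 25)
I(w) = 4 + w
T(A) = (7 + A)/(A + A**2) (T(A) = (A + (4 + 3))/(A + A**2) = (A + 7)/(A + A**2) = (7 + A)/(A + A**2))
(T(-5) - 1*(-77))*(31 + m) = ((7 - 5)/((-5)*(1 - 5)) - 1*(-77))*(31 + 25) = (-1/5*2/(-4) + 77)*56 = (-1/5*(-1/4)*2 + 77)*56 = (1/10 + 77)*56 = (771/10)*56 = 21588/5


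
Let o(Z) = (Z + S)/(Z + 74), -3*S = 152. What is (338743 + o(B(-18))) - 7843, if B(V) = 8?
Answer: 40700636/123 ≈ 3.3090e+5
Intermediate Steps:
S = -152/3 (S = -1/3*152 = -152/3 ≈ -50.667)
o(Z) = (-152/3 + Z)/(74 + Z) (o(Z) = (Z - 152/3)/(Z + 74) = (-152/3 + Z)/(74 + Z))
(338743 + o(B(-18))) - 7843 = (338743 + (-152/3 + 8)/(74 + 8)) - 7843 = (338743 - 128/3/82) - 7843 = (338743 + (1/82)*(-128/3)) - 7843 = (338743 - 64/123) - 7843 = 41665325/123 - 7843 = 40700636/123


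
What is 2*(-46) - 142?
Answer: -234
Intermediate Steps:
2*(-46) - 142 = -92 - 142 = -234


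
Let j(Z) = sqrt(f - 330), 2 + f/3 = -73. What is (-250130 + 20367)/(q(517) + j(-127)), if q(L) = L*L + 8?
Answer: -20471653537/23815895588 + 229763*I*sqrt(555)/71447686764 ≈ -0.85958 + 7.576e-5*I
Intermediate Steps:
f = -225 (f = -6 + 3*(-73) = -6 - 219 = -225)
j(Z) = I*sqrt(555) (j(Z) = sqrt(-225 - 330) = sqrt(-555) = I*sqrt(555))
q(L) = 8 + L**2 (q(L) = L**2 + 8 = 8 + L**2)
(-250130 + 20367)/(q(517) + j(-127)) = (-250130 + 20367)/((8 + 517**2) + I*sqrt(555)) = -229763/((8 + 267289) + I*sqrt(555)) = -229763/(267297 + I*sqrt(555))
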